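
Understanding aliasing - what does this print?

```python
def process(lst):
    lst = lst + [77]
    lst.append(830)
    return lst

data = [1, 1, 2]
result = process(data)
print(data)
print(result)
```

Key concept: rebinding parameter vs mutation.
Step by step:
`data = [1, 1, 2]` → data = [1, 1, 2]
`result = process(data)` → result = [1, 1, 2, 77, 830]
`print(data)` → prints [1, 1, 2]
`print(result)` → prints [1, 1, 2, 77, 830]

Answer:
[1, 1, 2]
[1, 1, 2, 77, 830]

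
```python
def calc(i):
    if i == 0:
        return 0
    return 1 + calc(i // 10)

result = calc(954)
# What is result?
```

Count of digits of 954: 3

Answer: 3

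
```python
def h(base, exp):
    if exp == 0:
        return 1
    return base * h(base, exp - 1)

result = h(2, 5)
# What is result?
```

h(2, 5) = 2 * 2 * 2 * 2 * 2 = 32

Answer: 32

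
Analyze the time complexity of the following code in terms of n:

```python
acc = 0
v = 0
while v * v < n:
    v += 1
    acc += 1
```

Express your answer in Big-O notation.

Each loop level contributes: √n. Multiplying the contributions gives O(√n).

Answer: O(√n)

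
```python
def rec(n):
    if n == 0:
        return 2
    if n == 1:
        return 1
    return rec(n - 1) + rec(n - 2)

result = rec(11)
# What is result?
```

Build up from base cases: rec(0)=2, rec(1)=1, rec(2)=3, rec(3)=4, rec(4)=7, rec(5)=11, rec(6)=18, ..., rec(11)=199

Answer: 199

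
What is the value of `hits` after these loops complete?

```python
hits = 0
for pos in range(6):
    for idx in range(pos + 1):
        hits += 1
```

Triangle: 1 + 2 + ... + 6
`hits` takes the values: 0 → 1 → 2 → 3 → 4 → 5 → 6 → 7 → 8 → 9 → 10 → 11 → 12 → 13 → 14 → 15 → 16 → 17 → 18 → 19 → 20 → 21

Answer: 21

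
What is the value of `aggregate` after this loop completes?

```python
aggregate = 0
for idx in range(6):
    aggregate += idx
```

Sum of 0 to 5 = 15
`aggregate` takes the values: 0 → 1 → 3 → 6 → 10 → 15

Answer: 15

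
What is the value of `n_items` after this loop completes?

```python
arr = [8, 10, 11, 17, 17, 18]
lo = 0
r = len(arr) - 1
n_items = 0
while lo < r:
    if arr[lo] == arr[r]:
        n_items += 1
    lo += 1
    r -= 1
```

Count matching pairs from ends
`n_items` takes the values: 0

Answer: 0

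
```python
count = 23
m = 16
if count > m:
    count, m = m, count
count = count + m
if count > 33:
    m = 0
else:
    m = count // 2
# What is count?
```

Trace:
`count = 23` → count = 23
`m = 16` → m = 16
`if count > m: ...` → count > m is True → count = 16; m = 23
`count = count + m` → count = 39
`if count > 33: ...` → count > 33 is True → m = 0
So count = 39

Answer: 39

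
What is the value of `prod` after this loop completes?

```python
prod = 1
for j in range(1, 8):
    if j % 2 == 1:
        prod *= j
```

Product of odd numbers 1 to 7
`prod` takes the values: 1 → 3 → 15 → 105

Answer: 105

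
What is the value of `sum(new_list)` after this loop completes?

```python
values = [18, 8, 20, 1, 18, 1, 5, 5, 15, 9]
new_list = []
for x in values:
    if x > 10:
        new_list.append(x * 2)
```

Sum of doubled values > 10
`new_list` takes the values: [] → [36] → [36, 40] → [36, 40, 36] → [36, 40, 36, 30]
So `sum(new_list)` = 142

Answer: 142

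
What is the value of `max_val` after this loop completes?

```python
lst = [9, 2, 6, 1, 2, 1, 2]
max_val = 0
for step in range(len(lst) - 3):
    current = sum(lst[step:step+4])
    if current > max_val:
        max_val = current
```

Max sum of 4-element window in [9, 2, 6, 1, 2, 1, 2]
`max_val` takes the values: 0 → 18

Answer: 18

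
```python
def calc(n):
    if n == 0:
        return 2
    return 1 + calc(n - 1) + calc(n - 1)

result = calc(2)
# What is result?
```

calc(n) = 1 + 2·calc(n-1), calc(0)=2. Closed form: (2+1)·2^2 - 1 = 11.

Answer: 11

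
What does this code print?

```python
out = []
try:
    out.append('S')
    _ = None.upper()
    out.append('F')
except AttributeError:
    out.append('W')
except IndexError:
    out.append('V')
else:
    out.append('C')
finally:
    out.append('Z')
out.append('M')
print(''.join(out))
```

Execution trace: 'S' (try body) → 'W' (except AttributeError) → 'Z' (finally) → 'M' (after the try/except). Output: SWZM

Answer: SWZM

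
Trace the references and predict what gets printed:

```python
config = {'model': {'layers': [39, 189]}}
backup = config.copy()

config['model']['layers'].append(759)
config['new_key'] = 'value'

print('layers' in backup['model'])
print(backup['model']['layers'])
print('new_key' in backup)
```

Key concept: shallow copy gotcha with nested dict.
Step by step:
`config = {'model': {'layers': [39, 189]}}` → config = {'model': {'layers': [39, 189]}}
`backup = config.copy()` → backup = {'model': {'layers': [39, 189]}}
`config['model']['layers'].append(759)` → config = {'model': {'layers': [39, 189, 759]}}; backup = {'model': {'layers': [39, 189, 759]}}
`config['new_key'] = 'value'` → config = {'model': {'layers': [39, 189, 759]}, 'new_key': 'value'}
`print('layers' in backup['model'])` → prints True
`print(backup['model']['layers'])` → prints [39, 189, 759]
`print('new_key' in backup)` → prints False

Answer:
True
[39, 189, 759]
False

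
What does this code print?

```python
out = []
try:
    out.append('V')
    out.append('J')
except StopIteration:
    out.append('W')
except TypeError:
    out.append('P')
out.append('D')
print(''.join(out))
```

Execution trace: 'V' (try body) → 'J' (try body, no exception) → 'D' (after the try/except). Output: VJD

Answer: VJD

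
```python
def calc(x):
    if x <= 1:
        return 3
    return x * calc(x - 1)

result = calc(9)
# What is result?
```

calc(9) = 9 * 8 * 7 * 6 * 5 * 4 * 3 * 2 * 3 = 1088640

Answer: 1088640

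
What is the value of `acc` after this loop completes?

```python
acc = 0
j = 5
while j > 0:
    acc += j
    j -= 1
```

Sum 5 down to 1
`acc` takes the values: 0 → 5 → 9 → 12 → 14 → 15

Answer: 15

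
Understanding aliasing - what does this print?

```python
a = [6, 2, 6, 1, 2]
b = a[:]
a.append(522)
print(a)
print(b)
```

Key concept: slice [:] creates copy.
Step by step:
`a = [6, 2, 6, 1, 2]` → a = [6, 2, 6, 1, 2]
`b = a[:]` → b = [6, 2, 6, 1, 2]
`a.append(522)` → a = [6, 2, 6, 1, 2, 522]
`print(a)` → prints [6, 2, 6, 1, 2, 522]
`print(b)` → prints [6, 2, 6, 1, 2]

Answer:
[6, 2, 6, 1, 2, 522]
[6, 2, 6, 1, 2]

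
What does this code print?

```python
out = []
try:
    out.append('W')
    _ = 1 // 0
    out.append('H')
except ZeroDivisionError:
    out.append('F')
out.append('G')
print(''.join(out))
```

Execution trace: 'W' (try body) → 'F' (except ZeroDivisionError) → 'G' (after the try/except). Output: WFG

Answer: WFG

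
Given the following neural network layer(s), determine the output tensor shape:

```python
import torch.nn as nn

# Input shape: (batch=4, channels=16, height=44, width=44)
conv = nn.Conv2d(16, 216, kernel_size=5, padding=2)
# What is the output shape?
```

Input: (4, 16, 44, 44) -> Output: (4, 216, 44, 44)

Answer: (4, 216, 44, 44)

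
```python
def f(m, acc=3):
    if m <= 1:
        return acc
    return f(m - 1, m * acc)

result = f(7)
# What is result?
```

Accumulator trace (n, acc): (7, 3) -> (6, 21) -> (5, 126) -> (4, 630) -> (3, 2520) -> (2, 7560) -> (1, 15120) -> return 15120

Answer: 15120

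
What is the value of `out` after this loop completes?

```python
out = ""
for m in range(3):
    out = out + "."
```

Repeat '.' 3 times
`out` takes the values: "" → "." → ".." → "..."

Answer: "..."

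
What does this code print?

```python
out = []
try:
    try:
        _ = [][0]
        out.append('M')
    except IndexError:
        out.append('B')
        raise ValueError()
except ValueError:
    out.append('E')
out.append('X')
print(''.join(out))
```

Execution trace: 'B' (inner except IndexError) → 'E' (outer except ValueError) → 'X' (after the try/except). Output: BEX

Answer: BEX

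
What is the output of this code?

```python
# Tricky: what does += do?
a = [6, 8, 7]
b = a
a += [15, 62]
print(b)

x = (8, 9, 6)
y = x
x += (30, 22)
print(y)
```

Key concept: += behavior differs for mutable vs immutable.
Step by step:
`a = [6, 8, 7]` → a = [6, 8, 7]
`b = a` → b = [6, 8, 7] (same object as a)
`a += [15, 62]` → a = [6, 8, 7, 15, 62] (same object as b); b = [6, 8, 7, 15, 62] (same object as a)
`print(b)` → prints [6, 8, 7, 15, 62]
`x = (8, 9, 6)` → x = (8, 9, 6)
`y = x` → y = (8, 9, 6)
`x += (30, 22)` → x = (8, 9, 6, 30, 22)
`print(y)` → prints (8, 9, 6)

Answer:
[6, 8, 7, 15, 62]
(8, 9, 6)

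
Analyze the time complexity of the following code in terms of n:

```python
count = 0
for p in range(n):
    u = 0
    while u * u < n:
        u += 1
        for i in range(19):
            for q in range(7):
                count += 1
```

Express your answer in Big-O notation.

Each loop level contributes: n × √n × 1 × 1. Multiplying the contributions gives O(n√n).

Answer: O(n√n)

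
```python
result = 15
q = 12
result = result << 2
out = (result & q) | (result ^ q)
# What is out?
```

Trace:
`result = 15` → result = 15
`q = 12` → q = 12
`result = result << 2` → result = 60
`out = (result & q) | (result ^ q)` → out = 60
So out = 60

Answer: 60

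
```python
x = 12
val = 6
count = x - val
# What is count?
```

Trace:
`x = 12` → x = 12
`val = 6` → val = 6
`count = x - val` → count = 6
So count = 6

Answer: 6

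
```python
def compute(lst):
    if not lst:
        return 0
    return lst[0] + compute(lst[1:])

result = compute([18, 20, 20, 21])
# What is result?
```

18 + 20 + 20 + 21 + 0 = 79

Answer: 79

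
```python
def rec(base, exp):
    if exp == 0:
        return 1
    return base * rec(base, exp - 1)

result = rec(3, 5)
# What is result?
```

rec(3, 5) = 3 * 3 * 3 * 3 * 3 = 243

Answer: 243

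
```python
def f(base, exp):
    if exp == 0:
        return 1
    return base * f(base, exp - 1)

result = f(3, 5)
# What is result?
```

f(3, 5) = 3 * 3 * 3 * 3 * 3 = 243

Answer: 243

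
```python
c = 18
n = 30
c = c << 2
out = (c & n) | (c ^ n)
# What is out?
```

Trace:
`c = 18` → c = 18
`n = 30` → n = 30
`c = c << 2` → c = 72
`out = (c & n) | (c ^ n)` → out = 94
So out = 94

Answer: 94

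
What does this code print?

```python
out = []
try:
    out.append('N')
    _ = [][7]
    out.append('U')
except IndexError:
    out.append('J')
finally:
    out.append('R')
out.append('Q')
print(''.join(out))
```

Execution trace: 'N' (try body) → 'J' (except IndexError) → 'R' (finally) → 'Q' (after the try/except). Output: NJRQ

Answer: NJRQ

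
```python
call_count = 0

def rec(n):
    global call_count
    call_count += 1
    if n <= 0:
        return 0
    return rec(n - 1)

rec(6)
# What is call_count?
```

Linear recursion stepping by 1: 7 calls from n=6 down to ≤0.

Answer: 7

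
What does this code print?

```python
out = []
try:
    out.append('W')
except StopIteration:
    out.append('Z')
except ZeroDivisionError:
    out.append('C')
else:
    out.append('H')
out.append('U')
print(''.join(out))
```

Execution trace: 'W' (try body, no exception) → 'H' (else) → 'U' (after the try/except). Output: WHU

Answer: WHU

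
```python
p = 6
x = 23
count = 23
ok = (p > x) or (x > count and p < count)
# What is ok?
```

Trace:
`p = 6` → p = 6
`x = 23` → x = 23
`count = 23` → count = 23
`ok = (p > x) or (x > count and p < count)` → ok = False
So ok = False

Answer: False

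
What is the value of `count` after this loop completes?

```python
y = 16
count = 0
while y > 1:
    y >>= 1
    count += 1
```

Count right shifts until 1
`count` takes the values: 0 → 1 → 2 → 3 → 4

Answer: 4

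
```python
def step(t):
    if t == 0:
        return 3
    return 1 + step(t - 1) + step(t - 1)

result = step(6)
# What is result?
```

step(t) = 1 + 2·step(t-1), step(0)=3. Closed form: (3+1)·2^6 - 1 = 255.

Answer: 255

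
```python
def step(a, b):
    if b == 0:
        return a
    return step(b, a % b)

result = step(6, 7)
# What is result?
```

step(6, 7) -> step(7, 6) -> step(6, 1) -> step(1, 0) -> 1

Answer: 1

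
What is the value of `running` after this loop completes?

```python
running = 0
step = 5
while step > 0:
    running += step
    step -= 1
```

Sum 5 down to 1
`running` takes the values: 0 → 5 → 9 → 12 → 14 → 15

Answer: 15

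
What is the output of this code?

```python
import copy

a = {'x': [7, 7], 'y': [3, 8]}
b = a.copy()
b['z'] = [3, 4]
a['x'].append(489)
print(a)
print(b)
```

Key concept: shallow copy of dict with mutable values.
Step by step:
`a = {'x': [7, 7], 'y': [3, 8]}` → a = {'x': [7, 7], 'y': [3, 8]}
`b = a.copy()` → b = {'x': [7, 7], 'y': [3, 8]}
`b['z'] = [3, 4]` → b = {'x': [7, 7], 'y': [3, 8], 'z': [3, 4]}
`a['x'].append(489)` → a = {'x': [7, 7, 489], 'y': [3, 8]}; b = {'x': [7, 7, 489], 'y': [3, 8], 'z': [3, 4]}
`print(a)` → prints {'x': [7, 7, 489], 'y': [3, 8]}
`print(b)` → prints {'x': [7, 7, 489], 'y': [3, 8], 'z': [3, 4]}

Answer:
{'x': [7, 7, 489], 'y': [3, 8]}
{'x': [7, 7, 489], 'y': [3, 8], 'z': [3, 4]}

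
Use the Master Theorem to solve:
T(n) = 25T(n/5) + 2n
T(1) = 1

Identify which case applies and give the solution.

a=25, b=5, f(n)=2n. log_5(25) = 2. Since c=1 < 2, Case 1 applies: T(n) = Θ(n^log_b(a)) = O(n^2).

Answer: O(n^2) - Case 1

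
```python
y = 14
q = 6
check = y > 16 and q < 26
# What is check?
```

Trace:
`y = 14` → y = 14
`q = 6` → q = 6
`check = y > 16 and q < 26` → check = False
So check = False

Answer: False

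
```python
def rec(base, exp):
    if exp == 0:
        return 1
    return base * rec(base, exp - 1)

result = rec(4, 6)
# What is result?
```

rec(4, 6) = 4 * 4 * 4 * 4 * 4 * 4 = 4096

Answer: 4096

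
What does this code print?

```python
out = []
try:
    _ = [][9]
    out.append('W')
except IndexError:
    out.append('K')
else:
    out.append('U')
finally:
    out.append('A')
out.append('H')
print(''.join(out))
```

Execution trace: 'K' (except IndexError) → 'A' (finally) → 'H' (after the try/except). Output: KAH

Answer: KAH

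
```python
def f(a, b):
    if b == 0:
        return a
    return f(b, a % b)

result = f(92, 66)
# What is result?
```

f(92, 66) -> f(66, 26) -> f(26, 14) -> f(14, 12) -> f(12, 2) -> f(2, 0) -> 2

Answer: 2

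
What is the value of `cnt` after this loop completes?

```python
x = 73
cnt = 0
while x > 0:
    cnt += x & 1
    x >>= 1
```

Count set bits in 73 (binary: 0b1001001)
`cnt` takes the values: 0 → 1 → 2 → 3

Answer: 3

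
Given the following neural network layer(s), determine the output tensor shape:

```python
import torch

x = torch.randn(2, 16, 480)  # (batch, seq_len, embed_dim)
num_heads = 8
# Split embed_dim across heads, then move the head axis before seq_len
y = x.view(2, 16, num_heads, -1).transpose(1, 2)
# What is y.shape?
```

Input: (2, 16, 480) -> head_dim = 480 // 8 = 60; after view: (2, 16, 8, 60) -> after transpose(1, 2): (2, 8, 16, 60) -> Output: (2, 8, 16, 60)

Answer: (2, 8, 16, 60)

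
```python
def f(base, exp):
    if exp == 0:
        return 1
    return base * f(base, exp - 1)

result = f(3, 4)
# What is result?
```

f(3, 4) = 3 * 3 * 3 * 3 = 81

Answer: 81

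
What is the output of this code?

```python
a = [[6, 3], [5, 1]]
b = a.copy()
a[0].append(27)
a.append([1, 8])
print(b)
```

Key concept: shallow copy with nested lists.
Step by step:
`a = [[6, 3], [5, 1]]` → a = [[6, 3], [5, 1]]
`b = a.copy()` → b = [[6, 3], [5, 1]]
`a[0].append(27)` → a = [[6, 3, 27], [5, 1]]; b = [[6, 3, 27], [5, 1]]
`a.append([1, 8])` → a = [[6, 3, 27], [5, 1], [1, 8]]
`print(b)` → prints [[6, 3, 27], [5, 1]]

Answer: [[6, 3, 27], [5, 1]]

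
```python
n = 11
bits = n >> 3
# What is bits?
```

Trace:
`n = 11` → n = 11
`bits = n >> 3` → bits = 1
So bits = 1

Answer: 1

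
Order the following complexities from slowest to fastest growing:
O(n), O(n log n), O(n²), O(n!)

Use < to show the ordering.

Ordered by growth rate: O(n) < O(n log n) < O(n²) < O(n!)

Answer: O(n) < O(n log n) < O(n²) < O(n!)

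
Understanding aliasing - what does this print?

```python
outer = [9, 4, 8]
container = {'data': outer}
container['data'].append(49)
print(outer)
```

Key concept: dict holds reference to list.
Step by step:
`outer = [9, 4, 8]` → outer = [9, 4, 8]
`container = {'data': outer}` → container = {'data': [9, 4, 8]}
`container['data'].append(49)` → outer = [9, 4, 8, 49]; container = {'data': [9, 4, 8, 49]}
`print(outer)` → prints [9, 4, 8, 49]

Answer: [9, 4, 8, 49]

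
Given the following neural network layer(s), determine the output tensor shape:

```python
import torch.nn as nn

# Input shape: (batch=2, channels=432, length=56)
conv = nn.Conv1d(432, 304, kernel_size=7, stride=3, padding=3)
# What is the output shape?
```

Input: (2, 432, 56) -> Output: (2, 304, 19)

Answer: (2, 304, 19)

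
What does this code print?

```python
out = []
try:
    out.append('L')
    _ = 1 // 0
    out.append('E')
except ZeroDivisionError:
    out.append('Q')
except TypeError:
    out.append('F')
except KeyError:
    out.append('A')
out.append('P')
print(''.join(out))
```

Execution trace: 'L' (try body) → 'Q' (except ZeroDivisionError) → 'P' (after the try/except). Output: LQP

Answer: LQP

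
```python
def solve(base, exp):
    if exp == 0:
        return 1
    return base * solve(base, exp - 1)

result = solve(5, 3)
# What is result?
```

solve(5, 3) = 5 * 5 * 5 = 125

Answer: 125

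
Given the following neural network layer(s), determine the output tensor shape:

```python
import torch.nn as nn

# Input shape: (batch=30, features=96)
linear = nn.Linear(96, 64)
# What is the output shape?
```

Input: (30, 96) -> Output: (30, 64)

Answer: (30, 64)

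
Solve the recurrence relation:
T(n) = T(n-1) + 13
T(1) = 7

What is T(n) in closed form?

Unrolling: T(n) = T(1) + 13·(n-1) = 7 + 13(n-1) = 13n - 6.

Answer: T(n) = 13n - 6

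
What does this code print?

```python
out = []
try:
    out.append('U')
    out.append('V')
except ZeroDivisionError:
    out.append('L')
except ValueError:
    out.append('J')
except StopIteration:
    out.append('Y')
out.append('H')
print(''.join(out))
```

Execution trace: 'U' (try body) → 'V' (try body, no exception) → 'H' (after the try/except). Output: UVH

Answer: UVH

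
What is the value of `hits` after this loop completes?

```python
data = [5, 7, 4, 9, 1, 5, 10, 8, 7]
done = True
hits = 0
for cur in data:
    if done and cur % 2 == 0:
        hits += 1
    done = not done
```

Count even values at even positions
`hits` takes the values: 0 → 1 → 2

Answer: 2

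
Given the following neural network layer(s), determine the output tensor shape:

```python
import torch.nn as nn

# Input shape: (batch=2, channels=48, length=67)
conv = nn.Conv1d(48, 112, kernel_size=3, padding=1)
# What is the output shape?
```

Input: (2, 48, 67) -> Output: (2, 112, 67)

Answer: (2, 112, 67)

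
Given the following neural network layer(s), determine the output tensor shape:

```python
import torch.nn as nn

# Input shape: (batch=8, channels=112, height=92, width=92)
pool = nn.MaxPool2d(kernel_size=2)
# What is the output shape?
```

Input: (8, 112, 92, 92) -> Output: (8, 112, 46, 46)

Answer: (8, 112, 46, 46)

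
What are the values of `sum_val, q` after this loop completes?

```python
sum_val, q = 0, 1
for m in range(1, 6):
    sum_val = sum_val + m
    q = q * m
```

Sum and factorial of 1 to 5
`sum_val, q` takes the values: (0, 1) → (1, 1) → (3, 1) → (3, 2) → (6, 2) → (6, 6) → (10, 6) → (10, 24) → (15, 24) → (15, 120)

Answer: 15, 120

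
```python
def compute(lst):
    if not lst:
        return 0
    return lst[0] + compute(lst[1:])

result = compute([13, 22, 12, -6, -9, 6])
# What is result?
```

13 + 22 + 12 + (-6) + (-9) + 6 + 0 = 38

Answer: 38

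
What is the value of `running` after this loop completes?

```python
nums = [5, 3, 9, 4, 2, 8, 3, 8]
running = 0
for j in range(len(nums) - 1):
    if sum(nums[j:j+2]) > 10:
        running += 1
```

Count windows with sum > 10
`running` takes the values: 0 → 1 → 2 → 3 → 4

Answer: 4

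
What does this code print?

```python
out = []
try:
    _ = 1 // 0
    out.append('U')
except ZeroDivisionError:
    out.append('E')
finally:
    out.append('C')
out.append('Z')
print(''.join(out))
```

Execution trace: 'E' (except ZeroDivisionError) → 'C' (finally) → 'Z' (after the try/except). Output: ECZ

Answer: ECZ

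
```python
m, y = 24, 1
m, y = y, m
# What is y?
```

Trace:
`m, y = 24, 1` → m = 24; y = 1
`m, y = y, m` → m = 1; y = 24
So y = 24

Answer: 24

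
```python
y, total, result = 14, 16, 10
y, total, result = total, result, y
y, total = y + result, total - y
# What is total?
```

Trace:
`y, total, result = 14, 16, 10` → y = 14; total = 16; result = 10
`y, total, result = total, result, y` → y = 16; total = 10; result = 14
`y, total = y + result, total - y` → y = 30; total = -6
So total = -6

Answer: -6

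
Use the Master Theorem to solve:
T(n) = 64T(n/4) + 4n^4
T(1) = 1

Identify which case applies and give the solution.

a=64, b=4, f(n)=4n^4. log_4(64) = 3. Since c=4 > 3 and the regularity condition holds (64(n/4)^4 = (64/4^4)n^4 with 64/4^4 < 1), Case 3 applies: T(n) = Θ(f(n)) = O(n^4).

Answer: O(n^4) - Case 3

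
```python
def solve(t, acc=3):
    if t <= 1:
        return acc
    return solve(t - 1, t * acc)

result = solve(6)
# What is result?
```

Accumulator trace (n, acc): (6, 3) -> (5, 18) -> (4, 90) -> (3, 360) -> (2, 1080) -> (1, 2160) -> return 2160

Answer: 2160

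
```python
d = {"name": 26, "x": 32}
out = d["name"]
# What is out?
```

Trace:
`d = {"name": 26, "x": 32}` → d = {'name': 26, 'x': 32}
`out = d["name"]` → out = 26
So out = 26

Answer: 26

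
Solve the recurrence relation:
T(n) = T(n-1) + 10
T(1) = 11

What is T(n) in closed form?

Unrolling: T(n) = T(1) + 10·(n-1) = 11 + 10(n-1) = 10n + 1.

Answer: T(n) = 10n + 1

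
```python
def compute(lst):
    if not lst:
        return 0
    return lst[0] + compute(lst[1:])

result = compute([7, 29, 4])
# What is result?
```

7 + 29 + 4 + 0 = 40

Answer: 40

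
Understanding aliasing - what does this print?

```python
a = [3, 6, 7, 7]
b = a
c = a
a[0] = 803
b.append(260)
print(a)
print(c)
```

Key concept: multiple aliases.
Step by step:
`a = [3, 6, 7, 7]` → a = [3, 6, 7, 7]
`b = a` → b = [3, 6, 7, 7] (same object as a)
`c = a` → c = [3, 6, 7, 7] (same object as a, b)
`a[0] = 803` → a = [803, 6, 7, 7] (same object as b, c); b = [803, 6, 7, 7] (same object as a, c); c = [803, 6, 7, 7] (same object as a, b)
`b.append(260)` → a = [803, 6, 7, 7, 260] (same object as b, c); b = [803, 6, 7, 7, 260] (same object as a, c); c = [803, 6, 7, 7, 260] (same object as a, b)
`print(a)` → prints [803, 6, 7, 7, 260]
`print(c)` → prints [803, 6, 7, 7, 260]

Answer:
[803, 6, 7, 7, 260]
[803, 6, 7, 7, 260]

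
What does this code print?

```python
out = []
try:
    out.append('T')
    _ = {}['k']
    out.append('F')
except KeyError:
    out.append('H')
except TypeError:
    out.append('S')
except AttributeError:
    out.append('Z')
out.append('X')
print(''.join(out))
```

Execution trace: 'T' (try body) → 'H' (except KeyError) → 'X' (after the try/except). Output: THX

Answer: THX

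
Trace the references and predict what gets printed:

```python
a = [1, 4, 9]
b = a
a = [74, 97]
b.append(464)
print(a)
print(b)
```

Key concept: rebinding vs mutation: a is rebound to a new list, b still points at the original.
Step by step:
`a = [1, 4, 9]` → a = [1, 4, 9]
`b = a` → b = [1, 4, 9] (same object as a)
`a = [74, 97]` → a = [74, 97]
`b.append(464)` → b = [1, 4, 9, 464]
`print(a)` → prints [74, 97]
`print(b)` → prints [1, 4, 9, 464]

Answer:
[74, 97]
[1, 4, 9, 464]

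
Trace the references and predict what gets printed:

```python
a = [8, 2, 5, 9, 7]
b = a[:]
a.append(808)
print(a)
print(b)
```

Key concept: slice [:] creates copy.
Step by step:
`a = [8, 2, 5, 9, 7]` → a = [8, 2, 5, 9, 7]
`b = a[:]` → b = [8, 2, 5, 9, 7]
`a.append(808)` → a = [8, 2, 5, 9, 7, 808]
`print(a)` → prints [8, 2, 5, 9, 7, 808]
`print(b)` → prints [8, 2, 5, 9, 7]

Answer:
[8, 2, 5, 9, 7, 808]
[8, 2, 5, 9, 7]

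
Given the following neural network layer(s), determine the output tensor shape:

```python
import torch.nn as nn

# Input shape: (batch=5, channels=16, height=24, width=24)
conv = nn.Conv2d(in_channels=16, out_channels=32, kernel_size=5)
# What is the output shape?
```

Input: (5, 16, 24, 24) -> Output: (5, 32, 20, 20)

Answer: (5, 32, 20, 20)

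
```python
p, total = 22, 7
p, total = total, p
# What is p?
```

Trace:
`p, total = 22, 7` → p = 22; total = 7
`p, total = total, p` → p = 7; total = 22
So p = 7

Answer: 7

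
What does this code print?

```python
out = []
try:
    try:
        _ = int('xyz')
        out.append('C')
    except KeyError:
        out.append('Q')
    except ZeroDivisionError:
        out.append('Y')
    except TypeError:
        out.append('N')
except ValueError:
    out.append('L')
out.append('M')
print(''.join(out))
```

Execution trace: 'L' (outer except ValueError) → 'M' (after the try/except). Output: LM

Answer: LM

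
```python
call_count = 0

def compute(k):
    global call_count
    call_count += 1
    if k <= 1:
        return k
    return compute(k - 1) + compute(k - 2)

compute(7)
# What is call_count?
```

Calls(k) = 1 + Calls(k-1) + Calls(k-2); Calls(0)=Calls(1)=1. For k=7 this gives 41.

Answer: 41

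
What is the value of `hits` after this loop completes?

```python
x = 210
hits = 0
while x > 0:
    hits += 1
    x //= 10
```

Count digits by repeated division by 10
`hits` takes the values: 0 → 1 → 2 → 3

Answer: 3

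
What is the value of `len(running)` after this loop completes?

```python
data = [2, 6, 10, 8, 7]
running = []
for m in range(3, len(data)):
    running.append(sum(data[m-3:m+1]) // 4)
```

Number of 4-element averages
`running` takes the values: [] → [6] → [6, 7]
So `len(running)` = 2

Answer: 2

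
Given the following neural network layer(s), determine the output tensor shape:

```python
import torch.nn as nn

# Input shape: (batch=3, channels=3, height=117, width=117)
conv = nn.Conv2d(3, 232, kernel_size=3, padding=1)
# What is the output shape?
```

Input: (3, 3, 117, 117) -> Output: (3, 232, 117, 117)

Answer: (3, 232, 117, 117)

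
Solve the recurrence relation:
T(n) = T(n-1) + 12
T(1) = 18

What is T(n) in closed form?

Unrolling: T(n) = T(1) + 12·(n-1) = 18 + 12(n-1) = 12n + 6.

Answer: T(n) = 12n + 6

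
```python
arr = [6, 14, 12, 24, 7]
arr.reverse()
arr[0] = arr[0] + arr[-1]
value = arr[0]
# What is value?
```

Trace:
`arr = [6, 14, 12, 24, 7]` → arr = [6, 14, 12, 24, 7]
`arr.reverse()` → arr = [7, 24, 12, 14, 6]
`arr[0] = arr[0] + arr[-1]` → arr = [13, 24, 12, 14, 6]
`value = arr[0]` → value = 13
So value = 13

Answer: 13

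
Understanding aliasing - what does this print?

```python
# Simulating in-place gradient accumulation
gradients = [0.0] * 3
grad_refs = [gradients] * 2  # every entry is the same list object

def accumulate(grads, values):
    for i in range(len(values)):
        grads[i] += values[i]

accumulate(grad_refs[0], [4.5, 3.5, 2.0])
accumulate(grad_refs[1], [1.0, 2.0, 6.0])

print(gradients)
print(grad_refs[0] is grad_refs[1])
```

Key concept: gradient accumulation aliasing.
Step by step:
`gradients = [0.0] * 3` → gradients = [0.0, 0.0, 0.0]
`grad_refs = [gradients] * 2` → grad_refs = [[0.0, 0.0, 0.0], [0.0, 0.0, 0.0]]
`accumulate(grad_refs[0], [4.5, 3.5, 2.0])` → gradients = [4.5, 3.5, 2.0]; grad_refs = [[4.5, 3.5, 2.0], [4.5, 3.5, 2.0]]
`accumulate(grad_refs[1], [1.0, 2.0, 6.0])` → gradients = [5.5, 5.5, 8.0]; grad_refs = [[5.5, 5.5, 8.0], [5.5, 5.5, 8.0]]
`print(gradients)` → prints [5.5, 5.5, 8.0]
`print(grad_refs[0] is grad_refs[1])` → prints True

Answer:
[5.5, 5.5, 8.0]
True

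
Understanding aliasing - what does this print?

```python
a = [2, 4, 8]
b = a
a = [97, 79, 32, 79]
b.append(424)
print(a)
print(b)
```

Key concept: rebinding vs mutation: a is rebound to a new list, b still points at the original.
Step by step:
`a = [2, 4, 8]` → a = [2, 4, 8]
`b = a` → b = [2, 4, 8] (same object as a)
`a = [97, 79, 32, 79]` → a = [97, 79, 32, 79]
`b.append(424)` → b = [2, 4, 8, 424]
`print(a)` → prints [97, 79, 32, 79]
`print(b)` → prints [2, 4, 8, 424]

Answer:
[97, 79, 32, 79]
[2, 4, 8, 424]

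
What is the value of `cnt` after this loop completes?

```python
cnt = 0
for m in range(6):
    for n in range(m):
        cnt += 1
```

Triangle number: 0+1+2+...+5
`cnt` takes the values: 0 → 1 → 2 → 3 → 4 → 5 → 6 → 7 → 8 → 9 → 10 → 11 → 12 → 13 → 14 → 15

Answer: 15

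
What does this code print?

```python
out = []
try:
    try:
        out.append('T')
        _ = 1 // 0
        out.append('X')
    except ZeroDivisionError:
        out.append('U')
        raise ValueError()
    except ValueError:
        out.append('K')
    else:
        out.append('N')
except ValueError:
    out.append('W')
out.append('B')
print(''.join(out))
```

Execution trace: 'T' (inner try body) → 'U' (inner except ZeroDivisionError) → 'W' (outer except ValueError) → 'B' (after the try/except). Output: TUWB

Answer: TUWB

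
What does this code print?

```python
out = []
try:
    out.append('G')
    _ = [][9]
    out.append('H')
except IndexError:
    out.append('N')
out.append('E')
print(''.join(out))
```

Execution trace: 'G' (try body) → 'N' (except IndexError) → 'E' (after the try/except). Output: GNE

Answer: GNE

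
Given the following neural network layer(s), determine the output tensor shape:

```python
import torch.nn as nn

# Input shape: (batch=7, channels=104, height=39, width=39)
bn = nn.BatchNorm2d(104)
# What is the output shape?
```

Input: (7, 104, 39, 39) -> Output: (7, 104, 39, 39)

Answer: (7, 104, 39, 39)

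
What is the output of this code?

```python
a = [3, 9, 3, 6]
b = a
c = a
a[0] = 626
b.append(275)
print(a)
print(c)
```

Key concept: multiple aliases.
Step by step:
`a = [3, 9, 3, 6]` → a = [3, 9, 3, 6]
`b = a` → b = [3, 9, 3, 6] (same object as a)
`c = a` → c = [3, 9, 3, 6] (same object as a, b)
`a[0] = 626` → a = [626, 9, 3, 6] (same object as b, c); b = [626, 9, 3, 6] (same object as a, c); c = [626, 9, 3, 6] (same object as a, b)
`b.append(275)` → a = [626, 9, 3, 6, 275] (same object as b, c); b = [626, 9, 3, 6, 275] (same object as a, c); c = [626, 9, 3, 6, 275] (same object as a, b)
`print(a)` → prints [626, 9, 3, 6, 275]
`print(c)` → prints [626, 9, 3, 6, 275]

Answer:
[626, 9, 3, 6, 275]
[626, 9, 3, 6, 275]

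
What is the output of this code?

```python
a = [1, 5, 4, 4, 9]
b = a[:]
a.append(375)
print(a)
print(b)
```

Key concept: slice [:] creates copy.
Step by step:
`a = [1, 5, 4, 4, 9]` → a = [1, 5, 4, 4, 9]
`b = a[:]` → b = [1, 5, 4, 4, 9]
`a.append(375)` → a = [1, 5, 4, 4, 9, 375]
`print(a)` → prints [1, 5, 4, 4, 9, 375]
`print(b)` → prints [1, 5, 4, 4, 9]

Answer:
[1, 5, 4, 4, 9, 375]
[1, 5, 4, 4, 9]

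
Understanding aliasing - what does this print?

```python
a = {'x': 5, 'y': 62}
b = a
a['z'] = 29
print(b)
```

Key concept: dict aliasing.
Step by step:
`a = {'x': 5, 'y': 62}` → a = {'x': 5, 'y': 62}
`b = a` → b = {'x': 5, 'y': 62} (same object as a)
`a['z'] = 29` → a = {'x': 5, 'y': 62, 'z': 29} (same object as b); b = {'x': 5, 'y': 62, 'z': 29} (same object as a)
`print(b)` → prints {'x': 5, 'y': 62, 'z': 29}

Answer: {'x': 5, 'y': 62, 'z': 29}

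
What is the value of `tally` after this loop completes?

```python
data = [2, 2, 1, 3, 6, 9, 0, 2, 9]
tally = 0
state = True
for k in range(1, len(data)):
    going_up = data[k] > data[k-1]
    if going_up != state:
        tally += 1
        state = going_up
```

Count direction changes in [2, 2, 1, 3, 6, 9, 0, 2, 9]
`tally` takes the values: 0 → 1 → 2 → 3 → 4

Answer: 4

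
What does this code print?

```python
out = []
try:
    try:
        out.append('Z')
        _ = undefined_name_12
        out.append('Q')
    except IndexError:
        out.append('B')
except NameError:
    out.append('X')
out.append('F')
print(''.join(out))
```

Execution trace: 'Z' (try body) → 'X' (outer except NameError) → 'F' (after the try/except). Output: ZXF

Answer: ZXF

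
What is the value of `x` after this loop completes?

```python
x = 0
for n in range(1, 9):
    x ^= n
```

XOR of 1 to 8
`x` takes the values: 0 → 1 → 3 → 0 → 4 → 1 → 7 → 0 → 8

Answer: 8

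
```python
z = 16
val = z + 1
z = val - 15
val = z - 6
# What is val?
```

Trace:
`z = 16` → z = 16
`val = z + 1` → val = 17
`z = val - 15` → z = 2
`val = z - 6` → val = -4
So val = -4

Answer: -4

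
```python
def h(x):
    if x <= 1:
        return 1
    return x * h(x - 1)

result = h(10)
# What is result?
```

h(10) = 10 * 9 * 8 * 7 * 6 * 5 * 4 * 3 * 2 * 1 = 3628800

Answer: 3628800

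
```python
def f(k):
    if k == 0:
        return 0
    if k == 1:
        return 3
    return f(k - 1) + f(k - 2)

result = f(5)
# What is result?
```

Build up from base cases: f(0)=0, f(1)=3, f(2)=3, f(3)=6, f(4)=9, f(5)=15

Answer: 15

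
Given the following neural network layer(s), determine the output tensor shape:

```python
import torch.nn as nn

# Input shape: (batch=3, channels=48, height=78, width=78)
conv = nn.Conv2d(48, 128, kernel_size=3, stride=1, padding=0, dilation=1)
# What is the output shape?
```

Input: (3, 48, 78, 78) -> Output: (3, 128, 76, 76)

Answer: (3, 128, 76, 76)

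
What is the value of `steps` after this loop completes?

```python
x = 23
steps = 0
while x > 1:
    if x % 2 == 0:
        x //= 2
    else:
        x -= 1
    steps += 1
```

Steps to reduce 23 to 1
`steps` takes the values: 0 → 1 → 2 → 3 → 4 → 5 → 6 → 7

Answer: 7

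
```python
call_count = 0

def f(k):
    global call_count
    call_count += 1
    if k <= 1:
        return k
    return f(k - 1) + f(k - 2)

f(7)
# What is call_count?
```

Calls(k) = 1 + Calls(k-1) + Calls(k-2); Calls(0)=Calls(1)=1. For k=7 this gives 41.

Answer: 41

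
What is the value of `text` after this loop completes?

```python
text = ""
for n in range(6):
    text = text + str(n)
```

Concatenate digits 0 to 5
`text` takes the values: "" → "0" → "01" → "012" → "0123" → "01234" → "012345"

Answer: "012345"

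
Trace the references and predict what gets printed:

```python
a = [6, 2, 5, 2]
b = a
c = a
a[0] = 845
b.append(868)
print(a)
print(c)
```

Key concept: multiple aliases.
Step by step:
`a = [6, 2, 5, 2]` → a = [6, 2, 5, 2]
`b = a` → b = [6, 2, 5, 2] (same object as a)
`c = a` → c = [6, 2, 5, 2] (same object as a, b)
`a[0] = 845` → a = [845, 2, 5, 2] (same object as b, c); b = [845, 2, 5, 2] (same object as a, c); c = [845, 2, 5, 2] (same object as a, b)
`b.append(868)` → a = [845, 2, 5, 2, 868] (same object as b, c); b = [845, 2, 5, 2, 868] (same object as a, c); c = [845, 2, 5, 2, 868] (same object as a, b)
`print(a)` → prints [845, 2, 5, 2, 868]
`print(c)` → prints [845, 2, 5, 2, 868]

Answer:
[845, 2, 5, 2, 868]
[845, 2, 5, 2, 868]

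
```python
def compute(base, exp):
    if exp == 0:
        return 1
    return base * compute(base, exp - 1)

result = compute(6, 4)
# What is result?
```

compute(6, 4) = 6 * 6 * 6 * 6 = 1296

Answer: 1296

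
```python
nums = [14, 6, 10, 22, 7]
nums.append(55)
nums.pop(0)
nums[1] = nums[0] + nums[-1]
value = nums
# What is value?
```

Trace:
`nums = [14, 6, 10, 22, 7]` → nums = [14, 6, 10, 22, 7]
`nums.append(55)` → nums = [14, 6, 10, 22, 7, 55]
`nums.pop(0)` → nums = [6, 10, 22, 7, 55]
`nums[1] = nums[0] + nums[-1]` → nums = [6, 61, 22, 7, 55]
`value = nums` → value = [6, 61, 22, 7, 55]
So value = [6, 61, 22, 7, 55]

Answer: [6, 61, 22, 7, 55]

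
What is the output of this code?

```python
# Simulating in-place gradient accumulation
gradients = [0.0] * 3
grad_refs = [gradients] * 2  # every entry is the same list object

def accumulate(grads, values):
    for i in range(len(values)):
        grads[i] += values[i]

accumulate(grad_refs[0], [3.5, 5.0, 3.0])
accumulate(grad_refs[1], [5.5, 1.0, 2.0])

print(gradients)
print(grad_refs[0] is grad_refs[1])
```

Key concept: gradient accumulation aliasing.
Step by step:
`gradients = [0.0] * 3` → gradients = [0.0, 0.0, 0.0]
`grad_refs = [gradients] * 2` → grad_refs = [[0.0, 0.0, 0.0], [0.0, 0.0, 0.0]]
`accumulate(grad_refs[0], [3.5, 5.0, 3.0])` → gradients = [3.5, 5.0, 3.0]; grad_refs = [[3.5, 5.0, 3.0], [3.5, 5.0, 3.0]]
`accumulate(grad_refs[1], [5.5, 1.0, 2.0])` → gradients = [9.0, 6.0, 5.0]; grad_refs = [[9.0, 6.0, 5.0], [9.0, 6.0, 5.0]]
`print(gradients)` → prints [9.0, 6.0, 5.0]
`print(grad_refs[0] is grad_refs[1])` → prints True

Answer:
[9.0, 6.0, 5.0]
True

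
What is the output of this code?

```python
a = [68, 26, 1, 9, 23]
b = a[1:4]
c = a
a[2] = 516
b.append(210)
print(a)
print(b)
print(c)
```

Key concept: slice vs alias.
Step by step:
`a = [68, 26, 1, 9, 23]` → a = [68, 26, 1, 9, 23]
`b = a[1:4]` → b = [26, 1, 9]
`c = a` → c = [68, 26, 1, 9, 23] (same object as a)
`a[2] = 516` → a = [68, 26, 516, 9, 23] (same object as c); c = [68, 26, 516, 9, 23] (same object as a)
`b.append(210)` → b = [26, 1, 9, 210]
`print(a)` → prints [68, 26, 516, 9, 23]
`print(b)` → prints [26, 1, 9, 210]
`print(c)` → prints [68, 26, 516, 9, 23]

Answer:
[68, 26, 516, 9, 23]
[26, 1, 9, 210]
[68, 26, 516, 9, 23]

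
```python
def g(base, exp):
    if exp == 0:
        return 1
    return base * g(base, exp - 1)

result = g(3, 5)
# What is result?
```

g(3, 5) = 3 * 3 * 3 * 3 * 3 = 243

Answer: 243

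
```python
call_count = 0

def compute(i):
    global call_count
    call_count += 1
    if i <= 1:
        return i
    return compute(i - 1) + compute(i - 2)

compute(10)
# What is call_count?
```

Calls(i) = 1 + Calls(i-1) + Calls(i-2); Calls(0)=Calls(1)=1. For i=10 this gives 177.

Answer: 177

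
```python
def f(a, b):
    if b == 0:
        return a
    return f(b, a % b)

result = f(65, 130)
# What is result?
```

f(65, 130) -> f(130, 65) -> f(65, 0) -> 65

Answer: 65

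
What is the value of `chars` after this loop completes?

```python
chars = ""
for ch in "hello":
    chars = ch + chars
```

Reverse 'hello'
`chars` takes the values: "" → "h" → "eh" → "leh" → "lleh" → "olleh"

Answer: "olleh"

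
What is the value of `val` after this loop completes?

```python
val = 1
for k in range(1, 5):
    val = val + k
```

Start at 1, add 1 through 4
`val` takes the values: 1 → 2 → 4 → 7 → 11

Answer: 11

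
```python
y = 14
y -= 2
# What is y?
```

Trace:
`y = 14` → y = 14
`y -= 2` → y = 12
So y = 12

Answer: 12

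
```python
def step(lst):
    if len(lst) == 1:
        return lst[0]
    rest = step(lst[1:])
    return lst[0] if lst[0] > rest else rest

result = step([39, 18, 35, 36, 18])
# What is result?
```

Recursive max over [39, 18, 35, 36, 18] = 39

Answer: 39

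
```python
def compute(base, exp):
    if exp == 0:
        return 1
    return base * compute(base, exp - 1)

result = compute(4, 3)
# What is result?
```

compute(4, 3) = 4 * 4 * 4 = 64

Answer: 64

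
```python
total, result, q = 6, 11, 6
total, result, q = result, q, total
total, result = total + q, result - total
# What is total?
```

Trace:
`total, result, q = 6, 11, 6` → total = 6; result = 11; q = 6
`total, result, q = result, q, total` → total = 11; result = 6; q = 6
`total, result = total + q, result - total` → total = 17; result = -5
So total = 17

Answer: 17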